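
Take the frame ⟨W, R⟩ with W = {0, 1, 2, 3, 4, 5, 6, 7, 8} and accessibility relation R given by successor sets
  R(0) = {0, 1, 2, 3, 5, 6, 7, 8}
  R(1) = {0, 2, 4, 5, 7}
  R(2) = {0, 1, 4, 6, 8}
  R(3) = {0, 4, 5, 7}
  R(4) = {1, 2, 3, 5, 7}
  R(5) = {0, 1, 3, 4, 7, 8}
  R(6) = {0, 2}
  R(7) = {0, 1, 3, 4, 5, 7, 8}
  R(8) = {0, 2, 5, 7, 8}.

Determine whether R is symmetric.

Symmetric: yes — every pair in R has its reverse in R.

Yes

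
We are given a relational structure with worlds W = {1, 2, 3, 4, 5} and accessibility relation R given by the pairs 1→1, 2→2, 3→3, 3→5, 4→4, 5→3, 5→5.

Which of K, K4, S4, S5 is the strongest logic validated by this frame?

S5

Transitive (axiom 4): yes — every two-step R-path is closed by a direct edge.
Reflexive (axiom T): yes — every world is R-related to itself.
Euclidean (axiom 5): yes — any two successors of a common world are R-related.
So F validates K, K4, S4, S5. The strongest is S5.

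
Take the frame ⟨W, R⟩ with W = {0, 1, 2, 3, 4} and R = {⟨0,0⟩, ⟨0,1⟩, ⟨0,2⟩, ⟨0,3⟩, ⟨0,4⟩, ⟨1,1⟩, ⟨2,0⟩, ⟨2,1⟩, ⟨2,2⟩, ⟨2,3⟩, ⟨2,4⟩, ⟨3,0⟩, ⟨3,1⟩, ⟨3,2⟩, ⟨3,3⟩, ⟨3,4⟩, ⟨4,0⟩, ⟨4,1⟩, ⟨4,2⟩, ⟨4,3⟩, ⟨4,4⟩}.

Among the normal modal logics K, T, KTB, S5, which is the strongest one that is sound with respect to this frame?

Reflexive (axiom T): yes — every world is R-related to itself.
Symmetric (axiom B): no — 0 R 1 but not 1 R 0.
Euclidean (axiom 5): no — 0 R 1 and 0 R 2, but not 1 R 2.
So F validates K, T; KTB would additionally require R to be symmetric. The strongest is T.

T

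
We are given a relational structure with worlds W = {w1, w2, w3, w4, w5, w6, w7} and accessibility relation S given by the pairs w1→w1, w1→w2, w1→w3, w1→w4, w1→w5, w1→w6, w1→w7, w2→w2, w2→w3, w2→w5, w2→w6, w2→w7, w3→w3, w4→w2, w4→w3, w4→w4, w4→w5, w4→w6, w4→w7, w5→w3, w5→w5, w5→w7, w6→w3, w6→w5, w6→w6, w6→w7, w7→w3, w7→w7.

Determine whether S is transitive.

Transitive: yes — every two-step S-path is closed by a direct edge.

Yes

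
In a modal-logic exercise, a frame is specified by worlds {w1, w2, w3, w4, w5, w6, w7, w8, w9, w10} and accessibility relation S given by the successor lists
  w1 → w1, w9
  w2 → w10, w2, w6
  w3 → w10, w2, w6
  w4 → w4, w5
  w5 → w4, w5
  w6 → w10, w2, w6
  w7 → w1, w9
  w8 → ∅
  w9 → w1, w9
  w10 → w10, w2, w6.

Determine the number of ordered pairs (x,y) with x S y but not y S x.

5

Enumerating: (w3,w10), (w3,w2), (w3,w6), (w7,w1), (w7,w9).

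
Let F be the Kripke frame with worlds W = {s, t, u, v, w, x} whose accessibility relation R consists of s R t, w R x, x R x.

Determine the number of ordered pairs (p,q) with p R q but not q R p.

2

Enumerating: (s,t), (w,x).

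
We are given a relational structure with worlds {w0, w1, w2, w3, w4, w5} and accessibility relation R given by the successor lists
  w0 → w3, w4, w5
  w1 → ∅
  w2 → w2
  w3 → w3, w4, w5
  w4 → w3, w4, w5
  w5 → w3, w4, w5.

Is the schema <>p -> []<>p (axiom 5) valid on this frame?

Yes

By correspondence theory, 5 is valid on a frame iff R is Euclidean.
Euclidean: yes — any two successors of a common world are R-related.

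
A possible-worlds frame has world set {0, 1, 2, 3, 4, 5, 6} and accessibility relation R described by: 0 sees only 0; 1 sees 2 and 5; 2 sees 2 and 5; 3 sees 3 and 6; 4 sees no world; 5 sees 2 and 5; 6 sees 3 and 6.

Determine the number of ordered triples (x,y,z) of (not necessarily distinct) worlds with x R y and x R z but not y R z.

0

R is Euclidean; there are no such tuples.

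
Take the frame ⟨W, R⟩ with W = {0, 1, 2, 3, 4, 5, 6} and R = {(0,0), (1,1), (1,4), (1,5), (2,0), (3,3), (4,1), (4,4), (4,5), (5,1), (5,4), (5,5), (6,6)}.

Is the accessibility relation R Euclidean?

Euclidean: yes — any two successors of a common world are R-related.

Yes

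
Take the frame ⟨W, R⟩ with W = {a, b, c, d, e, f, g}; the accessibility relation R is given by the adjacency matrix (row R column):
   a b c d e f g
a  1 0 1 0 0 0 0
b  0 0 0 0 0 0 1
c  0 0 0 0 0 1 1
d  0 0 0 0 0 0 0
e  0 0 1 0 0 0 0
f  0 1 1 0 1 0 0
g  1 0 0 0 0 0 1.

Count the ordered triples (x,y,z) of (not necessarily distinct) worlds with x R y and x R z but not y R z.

Enumerating: (a,c,a), (a,c,c), (c,f,f), (c,f,g), (c,g,f), (e,c,c), (f,b,b), (f,b,c), (f,b,e), (f,c,b), (f,c,c), (f,c,e), (f,e,b), (f,e,e), (g,a,g).

15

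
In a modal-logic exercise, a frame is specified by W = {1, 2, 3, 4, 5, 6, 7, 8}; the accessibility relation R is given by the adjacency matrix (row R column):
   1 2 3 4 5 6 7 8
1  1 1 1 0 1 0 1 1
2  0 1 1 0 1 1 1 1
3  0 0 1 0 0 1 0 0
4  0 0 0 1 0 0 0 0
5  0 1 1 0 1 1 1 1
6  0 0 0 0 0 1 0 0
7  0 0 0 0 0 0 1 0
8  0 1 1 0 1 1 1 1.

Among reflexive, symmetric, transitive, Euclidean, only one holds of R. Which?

reflexive

Reflexive: yes — every world is R-related to itself.
Symmetric: no — 1 R 2 but not 2 R 1.
Transitive: no — 1 R 2 and 2 R 6, but not 1 R 6.
Euclidean: no — 1 R 3 and 1 R 2, but not 3 R 2.
Only reflexive holds.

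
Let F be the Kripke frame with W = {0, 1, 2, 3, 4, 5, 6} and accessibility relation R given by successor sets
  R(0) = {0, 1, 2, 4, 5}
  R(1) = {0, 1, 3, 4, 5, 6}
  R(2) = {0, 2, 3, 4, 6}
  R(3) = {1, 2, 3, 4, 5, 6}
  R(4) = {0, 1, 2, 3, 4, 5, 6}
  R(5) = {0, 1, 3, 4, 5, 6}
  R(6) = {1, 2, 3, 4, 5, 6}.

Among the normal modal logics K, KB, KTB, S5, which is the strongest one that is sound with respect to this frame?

KTB

Symmetric (axiom B): yes — every pair in R has its reverse in R.
Reflexive (axiom T): yes — every world is R-related to itself.
Euclidean (axiom 5): no — 0 R 1 and 0 R 2, but not 1 R 2.
So F validates K, KB, KTB; S5 would additionally require R to be Euclidean. The strongest is KTB.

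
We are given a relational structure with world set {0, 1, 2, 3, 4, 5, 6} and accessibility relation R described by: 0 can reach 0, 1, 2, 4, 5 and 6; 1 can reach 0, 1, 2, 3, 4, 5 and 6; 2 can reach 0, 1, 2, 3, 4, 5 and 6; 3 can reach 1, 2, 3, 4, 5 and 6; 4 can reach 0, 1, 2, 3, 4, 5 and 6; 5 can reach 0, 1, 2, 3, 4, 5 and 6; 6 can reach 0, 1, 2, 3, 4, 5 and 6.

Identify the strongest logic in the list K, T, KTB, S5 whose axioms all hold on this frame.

KTB

Reflexive (axiom T): yes — every world is R-related to itself.
Symmetric (axiom B): yes — every pair in R has its reverse in R.
Euclidean (axiom 5): no — 1 R 0 and 1 R 3, but not 0 R 3.
So F validates K, T, KTB; S5 would additionally require R to be Euclidean. The strongest is KTB.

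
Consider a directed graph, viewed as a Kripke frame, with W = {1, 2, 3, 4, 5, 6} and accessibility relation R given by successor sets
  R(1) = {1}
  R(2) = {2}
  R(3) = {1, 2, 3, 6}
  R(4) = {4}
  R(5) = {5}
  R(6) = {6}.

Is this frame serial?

Serial: yes — every world has a successor (e.g. 1 R 1).

Yes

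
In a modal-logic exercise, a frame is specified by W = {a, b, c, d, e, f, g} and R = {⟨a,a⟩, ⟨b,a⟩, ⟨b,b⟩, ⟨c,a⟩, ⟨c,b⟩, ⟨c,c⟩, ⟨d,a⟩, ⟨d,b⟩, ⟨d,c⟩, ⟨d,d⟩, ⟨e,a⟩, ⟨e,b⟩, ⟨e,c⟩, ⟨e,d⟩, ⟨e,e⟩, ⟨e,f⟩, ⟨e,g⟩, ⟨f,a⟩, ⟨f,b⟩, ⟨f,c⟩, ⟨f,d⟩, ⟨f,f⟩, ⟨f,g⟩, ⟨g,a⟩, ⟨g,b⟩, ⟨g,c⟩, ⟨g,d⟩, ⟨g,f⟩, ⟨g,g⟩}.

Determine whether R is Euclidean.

No

Euclidean: no — c R a and c R b, but not a R b.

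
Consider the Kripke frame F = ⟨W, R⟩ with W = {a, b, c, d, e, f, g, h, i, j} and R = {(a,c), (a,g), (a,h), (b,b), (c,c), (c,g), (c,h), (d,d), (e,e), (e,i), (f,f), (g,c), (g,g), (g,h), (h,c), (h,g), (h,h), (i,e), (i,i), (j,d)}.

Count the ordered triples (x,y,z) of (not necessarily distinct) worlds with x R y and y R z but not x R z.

R is transitive; there are no such tuples.

0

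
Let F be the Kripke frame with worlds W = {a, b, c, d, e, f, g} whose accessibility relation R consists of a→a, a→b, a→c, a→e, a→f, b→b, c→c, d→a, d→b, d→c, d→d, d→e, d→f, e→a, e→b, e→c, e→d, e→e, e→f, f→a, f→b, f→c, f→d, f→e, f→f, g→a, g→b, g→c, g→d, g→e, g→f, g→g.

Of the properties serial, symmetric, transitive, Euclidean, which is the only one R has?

serial

Serial: yes — every world has a successor (e.g. a R a).
Symmetric: no — a R b but not b R a.
Transitive: no — a R e and e R d, but not a R d.
Euclidean: no — a R b and a R c, but not b R c.
Only serial holds.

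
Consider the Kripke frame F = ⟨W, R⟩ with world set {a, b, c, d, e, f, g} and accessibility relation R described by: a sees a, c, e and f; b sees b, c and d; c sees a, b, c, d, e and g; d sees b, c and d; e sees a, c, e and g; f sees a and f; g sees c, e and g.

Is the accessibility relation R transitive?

Transitive: no — a R c and c R b, but not a R b.

No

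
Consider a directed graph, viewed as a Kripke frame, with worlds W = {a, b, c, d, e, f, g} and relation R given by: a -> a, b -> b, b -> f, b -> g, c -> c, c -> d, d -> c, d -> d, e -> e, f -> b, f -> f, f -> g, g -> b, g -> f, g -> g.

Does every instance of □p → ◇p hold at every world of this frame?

The schema D characterises exactly the serial frames.
Serial: yes — every world has a successor (e.g. a R a).

Yes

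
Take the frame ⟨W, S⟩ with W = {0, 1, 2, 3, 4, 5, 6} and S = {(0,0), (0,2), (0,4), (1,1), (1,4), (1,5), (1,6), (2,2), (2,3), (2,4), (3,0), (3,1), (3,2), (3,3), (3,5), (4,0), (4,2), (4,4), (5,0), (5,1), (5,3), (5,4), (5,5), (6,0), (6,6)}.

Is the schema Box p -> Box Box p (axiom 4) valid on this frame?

No

By correspondence theory, 4 is valid on a frame iff S is transitive.
Transitive: no — 0 S 2 and 2 S 3, but not 0 S 3.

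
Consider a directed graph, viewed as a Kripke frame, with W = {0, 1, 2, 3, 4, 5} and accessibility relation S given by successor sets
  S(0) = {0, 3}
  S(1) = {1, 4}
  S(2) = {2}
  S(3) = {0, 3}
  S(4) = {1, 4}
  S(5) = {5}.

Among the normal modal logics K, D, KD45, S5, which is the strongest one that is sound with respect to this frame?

Serial (axiom D): yes — every world has a successor (e.g. 0 S 0).
Euclidean (axiom 5): yes — any two successors of a common world are S-related.
Transitive (axiom 4): yes — every two-step S-path is closed by a direct edge.
Reflexive (axiom T): yes — every world is S-related to itself.
So F validates K, D, KD45, S5. The strongest is S5.

S5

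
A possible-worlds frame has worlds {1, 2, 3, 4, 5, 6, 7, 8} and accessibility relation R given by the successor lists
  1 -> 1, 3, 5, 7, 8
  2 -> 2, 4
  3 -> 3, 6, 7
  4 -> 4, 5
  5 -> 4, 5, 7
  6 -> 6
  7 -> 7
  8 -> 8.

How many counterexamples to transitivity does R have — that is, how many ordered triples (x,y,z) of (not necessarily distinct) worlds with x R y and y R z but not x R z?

Enumerating: (1,3,6), (1,5,4), (2,4,5), (4,5,7).

4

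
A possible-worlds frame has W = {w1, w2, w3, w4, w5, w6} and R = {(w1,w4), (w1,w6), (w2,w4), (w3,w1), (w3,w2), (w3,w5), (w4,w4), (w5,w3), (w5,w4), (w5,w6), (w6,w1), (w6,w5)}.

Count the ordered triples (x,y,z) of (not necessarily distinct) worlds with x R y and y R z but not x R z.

18

Enumerating: (w1,w6,w1), (w1,w6,w5), (w3,w1,w4), (w3,w1,w6), (w3,w2,w4), (w3,w5,w3), (w3,w5,w4), (w3,w5,w6), (w5,w3,w1), (w5,w3,w2), (w5,w3,w5), (w5,w6,w1), (w5,w6,w5), (w6,w1,w4), (w6,w1,w6), (w6,w5,w3), (w6,w5,w4), (w6,w5,w6).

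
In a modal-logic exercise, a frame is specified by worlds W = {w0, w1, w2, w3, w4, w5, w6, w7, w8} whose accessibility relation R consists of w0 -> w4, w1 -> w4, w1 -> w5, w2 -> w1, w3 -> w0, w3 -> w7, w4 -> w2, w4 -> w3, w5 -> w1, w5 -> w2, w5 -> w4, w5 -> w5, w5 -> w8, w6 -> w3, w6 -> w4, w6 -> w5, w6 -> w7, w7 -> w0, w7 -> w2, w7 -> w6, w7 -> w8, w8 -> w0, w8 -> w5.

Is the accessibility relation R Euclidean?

No

Euclidean: no — w1 R w4 and w1 R w5, but not w4 R w5.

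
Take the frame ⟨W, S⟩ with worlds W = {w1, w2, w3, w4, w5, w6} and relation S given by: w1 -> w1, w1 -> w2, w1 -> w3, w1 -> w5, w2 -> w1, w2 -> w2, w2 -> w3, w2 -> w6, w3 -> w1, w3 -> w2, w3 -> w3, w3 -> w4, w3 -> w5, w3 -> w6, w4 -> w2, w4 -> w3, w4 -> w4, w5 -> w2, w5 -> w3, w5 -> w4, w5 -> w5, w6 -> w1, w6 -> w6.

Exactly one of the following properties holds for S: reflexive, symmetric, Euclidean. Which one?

reflexive

Reflexive: yes — every world is S-related to itself.
Symmetric: no — w1 S w5 but not w5 S w1.
Euclidean: no — w1 S w2 and w1 S w5, but not w2 S w5.
Only reflexive holds.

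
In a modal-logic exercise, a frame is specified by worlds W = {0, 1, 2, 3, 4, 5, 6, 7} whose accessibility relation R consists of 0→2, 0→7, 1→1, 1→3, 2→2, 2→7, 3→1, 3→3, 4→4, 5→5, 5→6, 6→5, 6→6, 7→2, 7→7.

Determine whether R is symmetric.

No

Symmetric: no — 0 R 2 but not 2 R 0.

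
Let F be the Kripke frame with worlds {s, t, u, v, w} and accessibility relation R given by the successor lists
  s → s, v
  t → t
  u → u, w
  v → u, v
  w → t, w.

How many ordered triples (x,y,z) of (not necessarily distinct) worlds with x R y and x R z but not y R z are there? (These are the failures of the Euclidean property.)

4

Enumerating: (s,v,s), (u,w,u), (v,u,v), (w,t,w).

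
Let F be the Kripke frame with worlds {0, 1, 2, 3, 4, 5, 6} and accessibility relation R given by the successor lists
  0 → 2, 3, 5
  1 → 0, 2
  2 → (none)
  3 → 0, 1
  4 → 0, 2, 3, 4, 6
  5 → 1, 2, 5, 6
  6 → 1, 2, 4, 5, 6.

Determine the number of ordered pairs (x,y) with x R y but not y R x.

Enumerating: (0,2), (0,5), (1,0), (1,2), (3,1), (4,0), (4,2), (4,3), (5,1), (5,2), (6,1), (6,2).

12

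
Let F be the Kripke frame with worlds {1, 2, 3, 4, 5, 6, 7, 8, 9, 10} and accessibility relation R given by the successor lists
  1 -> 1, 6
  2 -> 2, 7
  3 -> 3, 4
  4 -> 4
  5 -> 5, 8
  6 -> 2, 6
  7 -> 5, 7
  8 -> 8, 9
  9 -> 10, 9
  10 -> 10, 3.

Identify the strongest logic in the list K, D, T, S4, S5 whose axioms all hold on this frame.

T

Serial (axiom D): yes — every world has a successor (e.g. 1 R 1).
Reflexive (axiom T): yes — every world is R-related to itself.
Transitive (axiom 4): no — 1 R 6 and 6 R 2, but not 1 R 2.
Euclidean (axiom 5): no — 1 R 6 and 1 R 1, but not 6 R 1.
So F validates K, D, T; S4 would additionally require R to be transitive. The strongest is T.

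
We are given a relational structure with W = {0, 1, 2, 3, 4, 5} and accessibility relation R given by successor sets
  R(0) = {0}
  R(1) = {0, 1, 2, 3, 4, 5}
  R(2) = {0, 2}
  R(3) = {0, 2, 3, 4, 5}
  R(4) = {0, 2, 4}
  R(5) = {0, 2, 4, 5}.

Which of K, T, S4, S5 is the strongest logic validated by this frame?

S4

Reflexive (axiom T): yes — every world is R-related to itself.
Transitive (axiom 4): yes — every two-step R-path is closed by a direct edge.
Euclidean (axiom 5): no — 1 R 0 and 1 R 2, but not 0 R 2.
So F validates K, T, S4; S5 would additionally require R to be Euclidean. The strongest is S4.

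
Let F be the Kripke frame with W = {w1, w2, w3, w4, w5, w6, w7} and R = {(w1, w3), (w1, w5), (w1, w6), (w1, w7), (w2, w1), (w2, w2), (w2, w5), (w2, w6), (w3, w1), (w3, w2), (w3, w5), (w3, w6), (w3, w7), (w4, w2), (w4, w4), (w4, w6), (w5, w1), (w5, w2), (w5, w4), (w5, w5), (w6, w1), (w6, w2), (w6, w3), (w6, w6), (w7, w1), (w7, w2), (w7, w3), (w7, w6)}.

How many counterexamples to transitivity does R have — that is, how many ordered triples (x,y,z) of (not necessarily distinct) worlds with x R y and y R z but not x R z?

36

Enumerating: (w1,w3,w1), (w1,w3,w2), (w1,w5,w1), (w1,w5,w2), (w1,w5,w4), (w1,w6,w1), (w1,w6,w2), (w1,w7,w1), (w1,w7,w2), (w2,w1,w3), (w2,w1,w7), (w2,w5,w4), … and 24 more.
Total: 36.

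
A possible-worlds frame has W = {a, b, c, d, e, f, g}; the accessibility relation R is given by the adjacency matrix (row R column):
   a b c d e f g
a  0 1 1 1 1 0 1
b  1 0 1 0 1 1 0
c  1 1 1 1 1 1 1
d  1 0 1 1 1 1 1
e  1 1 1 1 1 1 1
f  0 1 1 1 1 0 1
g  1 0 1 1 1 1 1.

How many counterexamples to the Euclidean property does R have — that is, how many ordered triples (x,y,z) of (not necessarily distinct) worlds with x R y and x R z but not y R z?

Enumerating: (a,b,b), (a,b,d), (a,b,g), (a,d,b), (a,g,b), (b,a,a), (b,a,f), (b,f,a), (b,f,f), (c,a,a), (c,a,f), (c,b,b), … and 28 more.
Total: 40.

40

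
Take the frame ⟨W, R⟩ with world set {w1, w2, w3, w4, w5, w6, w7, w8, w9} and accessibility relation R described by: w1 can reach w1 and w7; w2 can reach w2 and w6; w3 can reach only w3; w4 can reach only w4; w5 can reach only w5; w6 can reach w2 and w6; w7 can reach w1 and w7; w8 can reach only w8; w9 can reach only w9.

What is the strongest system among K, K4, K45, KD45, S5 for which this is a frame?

S5

Transitive (axiom 4): yes — every two-step R-path is closed by a direct edge.
Euclidean (axiom 5): yes — any two successors of a common world are R-related.
Serial (axiom D): yes — every world has a successor (e.g. w1 R w1).
Reflexive (axiom T): yes — every world is R-related to itself.
So F validates K, K4, K45, KD45, S5. The strongest is S5.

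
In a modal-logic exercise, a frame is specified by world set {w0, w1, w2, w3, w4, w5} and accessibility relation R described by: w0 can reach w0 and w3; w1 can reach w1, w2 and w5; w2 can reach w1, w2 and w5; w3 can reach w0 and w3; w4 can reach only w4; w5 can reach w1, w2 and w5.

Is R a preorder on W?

Reflexive: yes — every world is R-related to itself.
Transitive: yes — every two-step R-path is closed by a direct edge.
So R is a preorder.

Yes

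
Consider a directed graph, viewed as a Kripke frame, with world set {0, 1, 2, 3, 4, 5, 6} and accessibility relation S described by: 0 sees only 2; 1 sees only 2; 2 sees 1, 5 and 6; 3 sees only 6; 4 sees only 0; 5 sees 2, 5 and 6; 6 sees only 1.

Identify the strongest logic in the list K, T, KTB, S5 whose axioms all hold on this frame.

K

Reflexive (axiom T): no — 0 is not related to itself.
Symmetric (axiom B): no — 0 S 2 but not 2 S 0.
Euclidean (axiom 5): no — 2 S 1 and 2 S 5, but not 1 S 5.
So F validates K; T would additionally require S to be reflexive. The strongest is K.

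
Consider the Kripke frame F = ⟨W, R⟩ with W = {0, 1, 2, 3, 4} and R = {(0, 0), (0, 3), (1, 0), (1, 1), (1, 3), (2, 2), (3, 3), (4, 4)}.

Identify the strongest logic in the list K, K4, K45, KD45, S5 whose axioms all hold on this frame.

K4

Transitive (axiom 4): yes — every two-step R-path is closed by a direct edge.
Euclidean (axiom 5): no — 1 R 3 and 1 R 0, but not 3 R 0.
Serial (axiom D): yes — every world has a successor (e.g. 0 R 0).
Reflexive (axiom T): yes — every world is R-related to itself.
So F validates K, K4; K45 would additionally require R to be Euclidean. The strongest is K4.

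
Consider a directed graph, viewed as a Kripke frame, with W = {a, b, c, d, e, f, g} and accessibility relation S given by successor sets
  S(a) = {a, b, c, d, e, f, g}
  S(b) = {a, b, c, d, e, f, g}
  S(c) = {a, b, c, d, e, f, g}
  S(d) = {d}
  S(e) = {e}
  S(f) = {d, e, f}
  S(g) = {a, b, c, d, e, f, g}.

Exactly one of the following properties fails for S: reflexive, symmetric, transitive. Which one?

Reflexive: yes — every world is S-related to itself.
Symmetric: no — a S d but not d S a.
Transitive: yes — every two-step S-path is closed by a direct edge.
Only symmetric fails.

symmetric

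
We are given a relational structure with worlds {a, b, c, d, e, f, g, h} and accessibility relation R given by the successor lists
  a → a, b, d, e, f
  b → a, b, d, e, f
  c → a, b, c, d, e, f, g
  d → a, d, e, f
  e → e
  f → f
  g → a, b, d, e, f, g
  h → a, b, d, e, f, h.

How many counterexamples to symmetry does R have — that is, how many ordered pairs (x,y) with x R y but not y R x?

23

Enumerating: (a,e), (a,f), (b,d), (b,e), (b,f), (c,a), (c,b), (c,d), (c,e), (c,f), (c,g), (d,e), … and 11 more.
Total: 23.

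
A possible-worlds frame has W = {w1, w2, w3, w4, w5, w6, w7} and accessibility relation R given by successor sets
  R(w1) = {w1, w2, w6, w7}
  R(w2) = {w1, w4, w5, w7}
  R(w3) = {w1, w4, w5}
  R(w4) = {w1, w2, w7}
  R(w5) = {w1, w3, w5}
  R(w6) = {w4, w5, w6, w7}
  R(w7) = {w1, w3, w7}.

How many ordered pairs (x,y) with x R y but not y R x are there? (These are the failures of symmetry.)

Enumerating: (w1,w6), (w2,w5), (w2,w7), (w3,w1), (w3,w4), (w4,w1), (w4,w7), (w5,w1), (w6,w4), (w6,w5), (w6,w7), (w7,w3).

12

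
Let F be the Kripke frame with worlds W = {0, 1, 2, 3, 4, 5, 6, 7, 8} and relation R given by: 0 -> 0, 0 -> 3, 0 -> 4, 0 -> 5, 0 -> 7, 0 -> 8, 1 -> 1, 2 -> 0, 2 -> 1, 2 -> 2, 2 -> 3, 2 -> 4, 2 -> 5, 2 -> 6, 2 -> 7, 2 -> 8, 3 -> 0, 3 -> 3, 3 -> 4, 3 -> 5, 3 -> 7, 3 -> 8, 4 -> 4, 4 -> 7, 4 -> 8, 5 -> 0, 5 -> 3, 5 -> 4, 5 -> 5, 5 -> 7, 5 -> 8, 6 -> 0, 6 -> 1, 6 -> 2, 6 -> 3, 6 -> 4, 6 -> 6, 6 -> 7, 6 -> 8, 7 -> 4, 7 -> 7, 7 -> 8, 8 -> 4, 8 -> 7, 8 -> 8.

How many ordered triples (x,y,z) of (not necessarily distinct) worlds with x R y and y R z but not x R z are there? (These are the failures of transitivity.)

Enumerating: (6,0,5), (6,2,5), (6,3,5).

3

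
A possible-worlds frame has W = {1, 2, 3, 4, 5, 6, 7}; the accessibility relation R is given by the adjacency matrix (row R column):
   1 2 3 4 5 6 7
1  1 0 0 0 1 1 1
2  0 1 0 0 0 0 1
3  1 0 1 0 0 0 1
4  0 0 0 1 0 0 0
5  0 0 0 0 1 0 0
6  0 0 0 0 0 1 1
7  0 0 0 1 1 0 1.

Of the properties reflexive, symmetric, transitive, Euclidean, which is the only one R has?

reflexive

Reflexive: yes — every world is R-related to itself.
Symmetric: no — 1 R 5 but not 5 R 1.
Transitive: no — 1 R 7 and 7 R 4, but not 1 R 4.
Euclidean: no — 1 R 5 and 1 R 6, but not 5 R 6.
Only reflexive holds.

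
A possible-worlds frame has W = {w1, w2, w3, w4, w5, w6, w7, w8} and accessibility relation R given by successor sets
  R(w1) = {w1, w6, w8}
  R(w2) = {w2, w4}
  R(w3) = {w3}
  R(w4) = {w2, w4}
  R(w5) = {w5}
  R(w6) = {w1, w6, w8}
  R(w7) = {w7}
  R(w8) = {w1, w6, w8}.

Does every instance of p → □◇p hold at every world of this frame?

By correspondence theory, B is valid on a frame iff R is symmetric.
Symmetric: yes — every pair in R has its reverse in R.

Yes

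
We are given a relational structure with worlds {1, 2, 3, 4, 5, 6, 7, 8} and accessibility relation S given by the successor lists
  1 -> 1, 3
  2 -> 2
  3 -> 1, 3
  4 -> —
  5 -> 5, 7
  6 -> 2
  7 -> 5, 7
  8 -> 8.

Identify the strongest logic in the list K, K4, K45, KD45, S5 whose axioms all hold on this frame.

Transitive (axiom 4): yes — every two-step S-path is closed by a direct edge.
Euclidean (axiom 5): yes — any two successors of a common world are S-related.
Serial (axiom D): no — 4 has no S-successor.
Reflexive (axiom T): no — 4 is not related to itself.
So F validates K, K4, K45; KD45 would additionally require S to be serial. The strongest is K45.

K45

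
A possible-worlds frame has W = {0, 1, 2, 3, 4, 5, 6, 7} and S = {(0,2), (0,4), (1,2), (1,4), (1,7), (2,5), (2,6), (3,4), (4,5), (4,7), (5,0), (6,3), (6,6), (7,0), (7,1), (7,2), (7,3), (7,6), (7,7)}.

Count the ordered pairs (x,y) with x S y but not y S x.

15

Enumerating: (0,2), (0,4), (1,2), (1,4), (2,5), (2,6), (3,4), (4,5), (4,7), (5,0), (6,3), (7,0), (7,2), (7,3), (7,6).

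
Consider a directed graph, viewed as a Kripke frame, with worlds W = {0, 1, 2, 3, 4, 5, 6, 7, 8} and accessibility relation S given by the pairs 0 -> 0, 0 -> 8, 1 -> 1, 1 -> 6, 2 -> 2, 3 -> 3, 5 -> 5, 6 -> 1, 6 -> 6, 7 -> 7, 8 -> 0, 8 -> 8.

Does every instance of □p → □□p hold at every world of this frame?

Axiom 4 corresponds to the accessibility relation being transitive.
Transitive: yes — every two-step S-path is closed by a direct edge.

Yes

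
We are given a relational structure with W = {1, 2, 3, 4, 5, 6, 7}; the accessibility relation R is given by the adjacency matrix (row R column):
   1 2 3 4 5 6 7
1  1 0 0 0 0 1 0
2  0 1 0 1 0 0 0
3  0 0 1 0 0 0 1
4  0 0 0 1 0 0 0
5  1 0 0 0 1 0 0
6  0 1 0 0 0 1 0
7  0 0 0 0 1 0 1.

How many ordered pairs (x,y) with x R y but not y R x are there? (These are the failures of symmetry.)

6

Enumerating: (1,6), (2,4), (3,7), (5,1), (6,2), (7,5).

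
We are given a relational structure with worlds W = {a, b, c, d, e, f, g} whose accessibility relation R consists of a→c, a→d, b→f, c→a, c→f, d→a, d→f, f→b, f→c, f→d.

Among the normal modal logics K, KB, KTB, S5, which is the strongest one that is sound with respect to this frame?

KB

Symmetric (axiom B): yes — every pair in R has its reverse in R.
Reflexive (axiom T): no — a is not related to itself.
Euclidean (axiom 5): no — a R c and a R d, but not c R d.
So F validates K, KB; KTB would additionally require R to be reflexive. The strongest is KB.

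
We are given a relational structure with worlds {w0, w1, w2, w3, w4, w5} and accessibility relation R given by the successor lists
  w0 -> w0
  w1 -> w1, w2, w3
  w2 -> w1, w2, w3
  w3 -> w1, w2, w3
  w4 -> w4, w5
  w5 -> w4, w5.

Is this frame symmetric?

Yes

Symmetric: yes — every pair in R has its reverse in R.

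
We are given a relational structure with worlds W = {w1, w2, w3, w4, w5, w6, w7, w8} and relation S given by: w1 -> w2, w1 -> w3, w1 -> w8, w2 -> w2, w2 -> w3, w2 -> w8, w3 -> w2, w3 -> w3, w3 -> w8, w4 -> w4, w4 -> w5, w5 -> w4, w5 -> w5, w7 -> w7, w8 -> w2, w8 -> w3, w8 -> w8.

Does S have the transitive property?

Yes

Transitive: yes — every two-step S-path is closed by a direct edge.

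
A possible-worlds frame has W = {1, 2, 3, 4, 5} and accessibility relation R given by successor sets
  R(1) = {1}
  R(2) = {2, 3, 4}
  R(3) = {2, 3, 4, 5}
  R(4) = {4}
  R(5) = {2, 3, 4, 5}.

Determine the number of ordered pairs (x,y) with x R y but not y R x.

4

Enumerating: (2,4), (3,4), (5,2), (5,4).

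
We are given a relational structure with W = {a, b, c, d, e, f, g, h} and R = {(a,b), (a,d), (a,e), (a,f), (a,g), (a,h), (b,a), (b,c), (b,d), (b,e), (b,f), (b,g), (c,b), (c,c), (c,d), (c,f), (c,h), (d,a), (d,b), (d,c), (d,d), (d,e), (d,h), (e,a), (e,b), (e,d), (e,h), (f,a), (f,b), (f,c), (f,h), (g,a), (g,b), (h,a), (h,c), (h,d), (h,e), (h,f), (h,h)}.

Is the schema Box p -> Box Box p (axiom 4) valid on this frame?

By correspondence theory, 4 is valid on a frame iff R is transitive.
Transitive: no — a R b and b R c, but not a R c.

No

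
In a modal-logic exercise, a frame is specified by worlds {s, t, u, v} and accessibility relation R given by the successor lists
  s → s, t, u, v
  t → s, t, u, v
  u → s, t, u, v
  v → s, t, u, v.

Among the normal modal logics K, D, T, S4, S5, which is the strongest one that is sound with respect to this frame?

S5

Serial (axiom D): yes — every world has a successor (e.g. s R s).
Reflexive (axiom T): yes — every world is R-related to itself.
Transitive (axiom 4): yes — every two-step R-path is closed by a direct edge.
Euclidean (axiom 5): yes — any two successors of a common world are R-related.
So F validates K, D, T, S4, S5. The strongest is S5.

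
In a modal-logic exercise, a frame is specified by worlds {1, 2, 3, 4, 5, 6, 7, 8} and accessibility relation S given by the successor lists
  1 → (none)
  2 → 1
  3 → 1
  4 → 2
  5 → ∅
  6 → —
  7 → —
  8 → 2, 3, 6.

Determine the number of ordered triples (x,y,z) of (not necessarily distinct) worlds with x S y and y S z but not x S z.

3

Enumerating: (4,2,1), (8,2,1), (8,3,1).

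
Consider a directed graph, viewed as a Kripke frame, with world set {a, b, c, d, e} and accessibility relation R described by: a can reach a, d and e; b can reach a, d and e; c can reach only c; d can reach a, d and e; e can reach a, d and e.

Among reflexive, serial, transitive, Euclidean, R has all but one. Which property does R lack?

reflexive

Reflexive: no — b is not related to itself.
Serial: yes — every world has a successor (e.g. a R a).
Transitive: yes — every two-step R-path is closed by a direct edge.
Euclidean: yes — any two successors of a common world are R-related.
Only reflexive fails.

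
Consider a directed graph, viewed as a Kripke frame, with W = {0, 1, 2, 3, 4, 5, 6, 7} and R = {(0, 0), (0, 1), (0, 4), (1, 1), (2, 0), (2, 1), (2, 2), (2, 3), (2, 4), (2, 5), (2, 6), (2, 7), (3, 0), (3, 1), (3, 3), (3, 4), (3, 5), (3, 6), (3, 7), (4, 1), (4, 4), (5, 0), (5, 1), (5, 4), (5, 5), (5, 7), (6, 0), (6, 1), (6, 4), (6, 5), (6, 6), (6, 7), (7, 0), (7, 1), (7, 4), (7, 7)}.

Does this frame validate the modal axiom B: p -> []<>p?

No

Axiom B corresponds to the accessibility relation being symmetric.
Symmetric: no — 0 R 1 but not 1 R 0.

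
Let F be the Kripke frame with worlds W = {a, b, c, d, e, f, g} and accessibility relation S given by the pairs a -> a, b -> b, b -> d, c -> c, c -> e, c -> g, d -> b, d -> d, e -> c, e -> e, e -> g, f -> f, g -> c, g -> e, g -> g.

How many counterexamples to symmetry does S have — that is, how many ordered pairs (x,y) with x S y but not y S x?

0

S is symmetric; there are no such tuples.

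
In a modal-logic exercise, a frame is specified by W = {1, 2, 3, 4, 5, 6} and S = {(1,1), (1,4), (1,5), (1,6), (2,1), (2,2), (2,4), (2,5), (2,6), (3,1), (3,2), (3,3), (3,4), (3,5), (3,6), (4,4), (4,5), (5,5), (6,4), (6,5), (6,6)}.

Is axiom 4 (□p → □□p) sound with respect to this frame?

By correspondence theory, 4 is valid on a frame iff S is transitive.
Transitive: yes — every two-step S-path is closed by a direct edge.

Yes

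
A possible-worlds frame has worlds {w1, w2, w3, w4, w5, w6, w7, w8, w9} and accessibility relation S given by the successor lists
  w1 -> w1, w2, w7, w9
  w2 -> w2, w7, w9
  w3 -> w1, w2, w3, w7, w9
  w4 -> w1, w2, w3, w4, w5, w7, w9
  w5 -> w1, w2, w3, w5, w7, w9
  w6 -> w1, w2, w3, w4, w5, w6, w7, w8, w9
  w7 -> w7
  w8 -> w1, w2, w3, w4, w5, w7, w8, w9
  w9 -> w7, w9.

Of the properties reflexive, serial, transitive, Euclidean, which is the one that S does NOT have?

Reflexive: yes — every world is S-related to itself.
Serial: yes — every world has a successor (e.g. w1 S w1).
Transitive: yes — every two-step S-path is closed by a direct edge.
Euclidean: no — w1 S w7 and w1 S w2, but not w7 S w2.
Only Euclidean fails.

Euclidean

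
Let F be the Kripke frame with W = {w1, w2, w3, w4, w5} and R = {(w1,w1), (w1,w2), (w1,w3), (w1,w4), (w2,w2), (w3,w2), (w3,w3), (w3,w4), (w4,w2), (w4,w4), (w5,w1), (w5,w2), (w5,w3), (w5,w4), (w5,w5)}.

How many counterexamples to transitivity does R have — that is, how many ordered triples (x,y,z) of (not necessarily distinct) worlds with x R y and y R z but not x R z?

0

R is transitive; there are no such tuples.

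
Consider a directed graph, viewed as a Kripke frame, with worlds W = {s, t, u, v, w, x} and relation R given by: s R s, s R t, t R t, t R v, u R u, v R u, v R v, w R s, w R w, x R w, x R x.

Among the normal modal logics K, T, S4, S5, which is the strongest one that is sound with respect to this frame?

Reflexive (axiom T): yes — every world is R-related to itself.
Transitive (axiom 4): no — s R t and t R v, but not s R v.
Euclidean (axiom 5): no — s R t and s R s, but not t R s.
So F validates K, T; S4 would additionally require R to be transitive. The strongest is T.

T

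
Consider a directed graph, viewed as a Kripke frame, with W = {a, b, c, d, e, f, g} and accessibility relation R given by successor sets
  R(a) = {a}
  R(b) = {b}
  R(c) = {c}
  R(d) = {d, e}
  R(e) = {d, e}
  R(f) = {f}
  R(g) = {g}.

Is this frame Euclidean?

Yes

Euclidean: yes — any two successors of a common world are R-related.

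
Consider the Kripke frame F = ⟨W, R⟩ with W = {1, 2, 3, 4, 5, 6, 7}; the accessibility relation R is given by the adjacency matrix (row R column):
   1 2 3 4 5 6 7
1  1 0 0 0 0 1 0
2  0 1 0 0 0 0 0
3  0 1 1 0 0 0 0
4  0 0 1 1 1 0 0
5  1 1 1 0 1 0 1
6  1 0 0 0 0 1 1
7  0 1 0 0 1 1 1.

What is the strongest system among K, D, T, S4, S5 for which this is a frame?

Serial (axiom D): yes — every world has a successor (e.g. 1 R 1).
Reflexive (axiom T): yes — every world is R-related to itself.
Transitive (axiom 4): no — 1 R 6 and 6 R 7, but not 1 R 7.
Euclidean (axiom 5): no — 4 R 3 and 4 R 5, but not 3 R 5.
So F validates K, D, T; S4 would additionally require R to be transitive. The strongest is T.

T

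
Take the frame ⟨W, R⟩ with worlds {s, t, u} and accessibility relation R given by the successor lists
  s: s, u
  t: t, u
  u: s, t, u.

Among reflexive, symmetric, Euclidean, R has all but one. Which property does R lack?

Euclidean

Reflexive: yes — every world is R-related to itself.
Symmetric: yes — every pair in R has its reverse in R.
Euclidean: no — u R s and u R t, but not s R t.
Only Euclidean fails.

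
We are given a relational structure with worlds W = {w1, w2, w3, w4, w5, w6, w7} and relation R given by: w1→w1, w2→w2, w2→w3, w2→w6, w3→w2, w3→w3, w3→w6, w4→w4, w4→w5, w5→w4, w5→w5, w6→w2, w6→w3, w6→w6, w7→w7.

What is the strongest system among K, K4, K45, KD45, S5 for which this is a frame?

S5

Transitive (axiom 4): yes — every two-step R-path is closed by a direct edge.
Euclidean (axiom 5): yes — any two successors of a common world are R-related.
Serial (axiom D): yes — every world has a successor (e.g. w1 R w1).
Reflexive (axiom T): yes — every world is R-related to itself.
So F validates K, K4, K45, KD45, S5. The strongest is S5.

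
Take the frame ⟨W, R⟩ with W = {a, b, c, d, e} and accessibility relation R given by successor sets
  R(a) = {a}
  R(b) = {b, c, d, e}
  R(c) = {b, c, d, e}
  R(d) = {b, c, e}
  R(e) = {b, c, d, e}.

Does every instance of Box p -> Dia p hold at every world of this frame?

The schema D characterises exactly the serial frames.
Serial: yes — every world has a successor (e.g. a R a).

Yes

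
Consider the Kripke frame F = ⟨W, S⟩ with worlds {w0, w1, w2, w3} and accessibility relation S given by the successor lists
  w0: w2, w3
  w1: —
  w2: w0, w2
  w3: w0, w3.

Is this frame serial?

No

Serial: no — w1 has no S-successor.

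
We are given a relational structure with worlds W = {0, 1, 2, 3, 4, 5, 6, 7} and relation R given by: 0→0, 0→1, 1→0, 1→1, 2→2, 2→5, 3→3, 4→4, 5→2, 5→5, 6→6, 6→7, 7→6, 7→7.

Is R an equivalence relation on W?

Reflexive: yes — every world is R-related to itself.
Symmetric: yes — every pair in R has its reverse in R.
Transitive: yes — every two-step R-path is closed by a direct edge.
So R is an equivalence relation.

Yes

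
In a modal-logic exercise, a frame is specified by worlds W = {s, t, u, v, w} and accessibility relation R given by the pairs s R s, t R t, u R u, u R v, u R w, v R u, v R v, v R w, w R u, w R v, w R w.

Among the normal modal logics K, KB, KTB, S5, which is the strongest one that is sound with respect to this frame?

S5

Symmetric (axiom B): yes — every pair in R has its reverse in R.
Reflexive (axiom T): yes — every world is R-related to itself.
Euclidean (axiom 5): yes — any two successors of a common world are R-related.
So F validates K, KB, KTB, S5. The strongest is S5.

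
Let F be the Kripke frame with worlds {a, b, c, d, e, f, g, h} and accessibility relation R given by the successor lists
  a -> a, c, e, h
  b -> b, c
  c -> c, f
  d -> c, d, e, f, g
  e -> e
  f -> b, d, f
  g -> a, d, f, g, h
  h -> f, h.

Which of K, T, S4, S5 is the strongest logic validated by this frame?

T

Reflexive (axiom T): yes — every world is R-related to itself.
Transitive (axiom 4): no — a R c and c R f, but not a R f.
Euclidean (axiom 5): no — a R c and a R e, but not c R e.
So F validates K, T; S4 would additionally require R to be transitive. The strongest is T.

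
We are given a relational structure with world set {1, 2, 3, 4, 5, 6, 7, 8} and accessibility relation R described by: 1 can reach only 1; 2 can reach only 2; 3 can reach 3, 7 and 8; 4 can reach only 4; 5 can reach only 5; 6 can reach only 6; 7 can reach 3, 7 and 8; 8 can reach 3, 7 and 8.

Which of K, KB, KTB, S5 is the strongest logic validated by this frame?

S5

Symmetric (axiom B): yes — every pair in R has its reverse in R.
Reflexive (axiom T): yes — every world is R-related to itself.
Euclidean (axiom 5): yes — any two successors of a common world are R-related.
So F validates K, KB, KTB, S5. The strongest is S5.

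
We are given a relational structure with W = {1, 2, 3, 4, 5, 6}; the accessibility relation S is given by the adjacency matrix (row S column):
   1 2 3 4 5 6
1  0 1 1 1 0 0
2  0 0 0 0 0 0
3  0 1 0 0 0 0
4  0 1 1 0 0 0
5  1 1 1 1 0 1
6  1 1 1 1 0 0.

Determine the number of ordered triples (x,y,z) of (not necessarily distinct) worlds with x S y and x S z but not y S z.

35

Enumerating: (1,2,2), (1,2,3), (1,2,4), (1,3,3), (1,3,4), (1,4,4), (3,2,2), (4,2,2), (4,2,3), (4,3,3), (5,1,1), (5,1,6), … and 23 more.
Total: 35.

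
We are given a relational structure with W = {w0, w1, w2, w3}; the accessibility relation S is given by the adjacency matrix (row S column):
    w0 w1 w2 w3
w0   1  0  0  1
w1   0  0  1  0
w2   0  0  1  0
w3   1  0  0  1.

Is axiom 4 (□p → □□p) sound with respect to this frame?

Yes

By correspondence theory, 4 is valid on a frame iff S is transitive.
Transitive: yes — every two-step S-path is closed by a direct edge.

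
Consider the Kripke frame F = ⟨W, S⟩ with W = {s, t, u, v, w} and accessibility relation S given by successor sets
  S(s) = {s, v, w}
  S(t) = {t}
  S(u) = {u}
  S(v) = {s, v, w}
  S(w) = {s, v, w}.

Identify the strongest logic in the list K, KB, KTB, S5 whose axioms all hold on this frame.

S5

Symmetric (axiom B): yes — every pair in S has its reverse in S.
Reflexive (axiom T): yes — every world is S-related to itself.
Euclidean (axiom 5): yes — any two successors of a common world are S-related.
So F validates K, KB, KTB, S5. The strongest is S5.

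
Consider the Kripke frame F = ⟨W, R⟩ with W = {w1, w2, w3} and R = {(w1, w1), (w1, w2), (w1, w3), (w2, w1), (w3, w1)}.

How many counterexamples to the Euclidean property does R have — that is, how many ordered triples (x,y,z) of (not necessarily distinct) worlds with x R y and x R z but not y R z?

4

Enumerating: (w1,w2,w2), (w1,w2,w3), (w1,w3,w2), (w1,w3,w3).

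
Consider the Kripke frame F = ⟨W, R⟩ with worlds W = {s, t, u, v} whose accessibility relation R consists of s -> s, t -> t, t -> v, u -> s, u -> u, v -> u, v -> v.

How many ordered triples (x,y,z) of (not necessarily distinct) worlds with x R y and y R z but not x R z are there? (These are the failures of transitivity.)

Enumerating: (t,v,u), (v,u,s).

2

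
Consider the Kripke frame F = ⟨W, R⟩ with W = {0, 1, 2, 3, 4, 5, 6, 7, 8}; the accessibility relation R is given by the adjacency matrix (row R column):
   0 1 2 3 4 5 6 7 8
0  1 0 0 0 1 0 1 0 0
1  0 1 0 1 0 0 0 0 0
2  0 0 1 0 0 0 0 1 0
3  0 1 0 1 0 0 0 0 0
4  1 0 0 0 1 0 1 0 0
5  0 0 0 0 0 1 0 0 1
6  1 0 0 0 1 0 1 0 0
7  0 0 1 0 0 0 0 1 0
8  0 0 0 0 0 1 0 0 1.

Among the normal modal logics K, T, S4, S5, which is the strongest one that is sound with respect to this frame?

S5

Reflexive (axiom T): yes — every world is R-related to itself.
Transitive (axiom 4): yes — every two-step R-path is closed by a direct edge.
Euclidean (axiom 5): yes — any two successors of a common world are R-related.
So F validates K, T, S4, S5. The strongest is S5.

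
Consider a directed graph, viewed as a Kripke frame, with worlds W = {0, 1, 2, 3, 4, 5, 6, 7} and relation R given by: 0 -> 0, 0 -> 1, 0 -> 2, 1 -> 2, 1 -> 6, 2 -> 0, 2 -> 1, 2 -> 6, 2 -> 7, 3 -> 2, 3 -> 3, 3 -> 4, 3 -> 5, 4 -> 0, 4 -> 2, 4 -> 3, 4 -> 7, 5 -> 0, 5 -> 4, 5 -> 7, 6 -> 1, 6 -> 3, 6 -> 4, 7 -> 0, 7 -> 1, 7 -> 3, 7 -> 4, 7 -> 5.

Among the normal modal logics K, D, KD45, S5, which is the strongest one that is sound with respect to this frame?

Serial (axiom D): yes — every world has a successor (e.g. 0 R 0).
Euclidean (axiom 5): no — 1 R 6 and 1 R 2, but not 6 R 2.
Transitive (axiom 4): no — 0 R 1 and 1 R 6, but not 0 R 6.
Reflexive (axiom T): no — 1 is not related to itself.
So F validates K, D; KD45 would additionally require R to be Euclidean and transitive. The strongest is D.

D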